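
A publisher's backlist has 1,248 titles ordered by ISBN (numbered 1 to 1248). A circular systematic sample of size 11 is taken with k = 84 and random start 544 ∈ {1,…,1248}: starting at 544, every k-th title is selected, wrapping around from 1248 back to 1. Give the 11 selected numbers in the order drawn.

544, 628, 712, 796, 880, 964, 1048, 1132, 1216, 52, 136

Selection 1: 544
Selection 2: 544 + 84 = 628
Selection 3: 628 + 84 = 712
Selection 4: 712 + 84 = 796
Selection 5: 796 + 84 = 880
Selection 6: 880 + 84 = 964
Selection 7: 964 + 84 = 1048
Selection 8: 1048 + 84 = 1132
Selection 9: 1132 + 84 = 1216
Selection 10: 1216 + 84 = 1300 → 1300 − 1248 = 52
Selection 11: 52 + 84 = 136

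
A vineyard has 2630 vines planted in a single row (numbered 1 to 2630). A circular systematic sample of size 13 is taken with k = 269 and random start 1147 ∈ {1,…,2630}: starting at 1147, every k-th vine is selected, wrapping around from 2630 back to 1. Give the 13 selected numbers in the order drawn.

1147, 1416, 1685, 1954, 2223, 2492, 131, 400, 669, 938, 1207, 1476, 1745

Selection 1: 1147
Selection 2: 1147 + 269 = 1416
Selection 3: 1416 + 269 = 1685
Selection 4: 1685 + 269 = 1954
Selection 5: 1954 + 269 = 2223
Selection 6: 2223 + 269 = 2492
Selection 7: 2492 + 269 = 2761 → 2761 − 2630 = 131
Selection 8: 131 + 269 = 400
Selection 9: 400 + 269 = 669
Selection 10: 669 + 269 = 938
Selection 11: 938 + 269 = 1207
Selection 12: 1207 + 269 = 1476
Selection 13: 1476 + 269 = 1745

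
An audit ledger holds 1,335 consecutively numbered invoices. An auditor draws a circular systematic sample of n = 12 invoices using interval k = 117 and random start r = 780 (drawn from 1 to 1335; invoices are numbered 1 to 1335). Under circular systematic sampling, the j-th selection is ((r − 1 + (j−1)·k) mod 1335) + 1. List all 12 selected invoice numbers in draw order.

Selection 1: 780
Selection 2: 780 + 117 = 897
Selection 3: 897 + 117 = 1014
Selection 4: 1014 + 117 = 1131
Selection 5: 1131 + 117 = 1248
Selection 6: 1248 + 117 = 1365 → 1365 − 1335 = 30
Selection 7: 30 + 117 = 147
Selection 8: 147 + 117 = 264
Selection 9: 264 + 117 = 381
Selection 10: 381 + 117 = 498
Selection 11: 498 + 117 = 615
Selection 12: 615 + 117 = 732

780, 897, 1014, 1131, 1248, 30, 147, 264, 381, 498, 615, 732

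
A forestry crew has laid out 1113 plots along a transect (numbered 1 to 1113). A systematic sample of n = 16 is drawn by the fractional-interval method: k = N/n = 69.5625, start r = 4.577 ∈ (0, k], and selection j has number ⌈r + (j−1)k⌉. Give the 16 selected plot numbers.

5, 75, 144, 214, 283, 353, 422, 492, 562, 631, 701, 770, 840, 909, 979, 1049

j=1: r + 0k = 4.577 → ⌈·⌉ = 5
j=2: r + 1k = 74.1395 → ⌈·⌉ = 75
j=3: r + 2k = 143.702 → ⌈·⌉ = 144
j=4: r + 3k = 213.2645 → ⌈·⌉ = 214
j=5: r + 4k = 282.827 → ⌈·⌉ = 283
j=6: r + 5k = 352.3895 → ⌈·⌉ = 353
j=7: r + 6k = 421.952 → ⌈·⌉ = 422
j=8: r + 7k = 491.5145 → ⌈·⌉ = 492
j=9: r + 8k = 561.077 → ⌈·⌉ = 562
j=10: r + 9k = 630.6395 → ⌈·⌉ = 631
j=11: r + 10k = 700.202 → ⌈·⌉ = 701
j=12: r + 11k = 769.7645 → ⌈·⌉ = 770
j=13: r + 12k = 839.327 → ⌈·⌉ = 840
j=14: r + 13k = 908.8895 → ⌈·⌉ = 909
j=15: r + 14k = 978.452 → ⌈·⌉ = 979
j=16: r + 15k = 1048.0145 → ⌈·⌉ = 1049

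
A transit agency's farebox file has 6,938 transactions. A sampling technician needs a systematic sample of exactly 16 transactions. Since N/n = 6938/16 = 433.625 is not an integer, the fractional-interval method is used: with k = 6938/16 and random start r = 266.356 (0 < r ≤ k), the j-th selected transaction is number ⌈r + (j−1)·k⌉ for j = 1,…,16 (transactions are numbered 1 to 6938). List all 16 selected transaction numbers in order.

267, 700, 1134, 1568, 2001, 2435, 2869, 3302, 3736, 4169, 4603, 5037, 5470, 5904, 6338, 6771

j=1: r + 0k = 266.356 → ⌈·⌉ = 267
j=2: r + 1k = 699.981 → ⌈·⌉ = 700
j=3: r + 2k = 1133.606 → ⌈·⌉ = 1134
j=4: r + 3k = 1567.231 → ⌈·⌉ = 1568
j=5: r + 4k = 2000.856 → ⌈·⌉ = 2001
j=6: r + 5k = 2434.481 → ⌈·⌉ = 2435
j=7: r + 6k = 2868.106 → ⌈·⌉ = 2869
j=8: r + 7k = 3301.731 → ⌈·⌉ = 3302
j=9: r + 8k = 3735.356 → ⌈·⌉ = 3736
j=10: r + 9k = 4168.981 → ⌈·⌉ = 4169
j=11: r + 10k = 4602.606 → ⌈·⌉ = 4603
j=12: r + 11k = 5036.231 → ⌈·⌉ = 5037
j=13: r + 12k = 5469.856 → ⌈·⌉ = 5470
j=14: r + 13k = 5903.481 → ⌈·⌉ = 5904
j=15: r + 14k = 6337.106 → ⌈·⌉ = 6338
j=16: r + 15k = 6770.731 → ⌈·⌉ = 6771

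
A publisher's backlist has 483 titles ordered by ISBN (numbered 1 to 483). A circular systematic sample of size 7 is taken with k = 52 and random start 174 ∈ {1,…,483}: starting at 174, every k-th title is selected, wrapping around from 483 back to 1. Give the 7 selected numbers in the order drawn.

Selection 1: 174
Selection 2: 174 + 52 = 226
Selection 3: 226 + 52 = 278
Selection 4: 278 + 52 = 330
Selection 5: 330 + 52 = 382
Selection 6: 382 + 52 = 434
Selection 7: 434 + 52 = 486 → 486 − 483 = 3

174, 226, 278, 330, 382, 434, 3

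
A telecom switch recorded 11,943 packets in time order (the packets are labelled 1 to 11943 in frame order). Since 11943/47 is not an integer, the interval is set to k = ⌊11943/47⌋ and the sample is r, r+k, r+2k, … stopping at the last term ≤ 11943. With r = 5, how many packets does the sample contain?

48

k = ⌊11943/47⌋ = 254
Achieved size = ⌊(11943 − 5)/254⌋ + 1 = ⌊11938/254⌋ + 1 = 47 + 1 = 48
(last selection: 5 + 47×254 = 11943 ≤ 11943; next would be 12197 > 11943)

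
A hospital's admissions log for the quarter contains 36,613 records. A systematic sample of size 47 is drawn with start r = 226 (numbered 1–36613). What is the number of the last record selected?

k = 36613/47 = 779
47th selection = r + (47−1)·k = 226 + 46×779 = 226 + 35834 = 36060

36060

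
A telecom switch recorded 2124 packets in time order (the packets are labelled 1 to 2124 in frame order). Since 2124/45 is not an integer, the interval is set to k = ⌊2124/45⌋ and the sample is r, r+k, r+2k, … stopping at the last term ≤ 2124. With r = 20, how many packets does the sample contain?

k = ⌊2124/45⌋ = 47
Achieved size = ⌊(2124 − 20)/47⌋ + 1 = ⌊2104/47⌋ + 1 = 44 + 1 = 45
(last selection: 20 + 44×47 = 2088 ≤ 2124; next would be 2135 > 2124)

45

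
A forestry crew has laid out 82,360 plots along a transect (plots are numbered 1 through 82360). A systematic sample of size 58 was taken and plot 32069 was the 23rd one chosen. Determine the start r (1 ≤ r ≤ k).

829

k = 82360/58 = 1420
r = 32069 − (23−1)×1420 = 32069 − 31240 = 829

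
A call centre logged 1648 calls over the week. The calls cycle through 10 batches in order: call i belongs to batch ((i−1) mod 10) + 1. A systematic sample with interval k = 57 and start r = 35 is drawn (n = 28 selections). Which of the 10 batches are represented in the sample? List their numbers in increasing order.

1, 2, 3, 4, 5, 6, 7, 8, 9, 10

Consecutive selections differ by k = 57, so their batch numbers differ by 57 mod 10 = 7.
gcd(57, 10) = 1, so the sample visits 10/1 = 10 distinct residues mod 10.
Start 35 is batch 5; the batches hit are 1, 2, 3, 4, 5, 6, 7, 8, 9, 10.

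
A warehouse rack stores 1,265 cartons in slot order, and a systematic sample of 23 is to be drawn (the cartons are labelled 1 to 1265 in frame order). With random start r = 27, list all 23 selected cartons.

k = N/n = 1265/23 = 55
carton 1: 27
carton 2: 27 + 55 = 82
carton 3: 82 + 55 = 137
carton 4: 137 + 55 = 192
carton 5: 192 + 55 = 247
carton 6: 247 + 55 = 302
carton 7: 302 + 55 = 357
carton 8: 357 + 55 = 412
carton 9: 412 + 55 = 467
carton 10: 467 + 55 = 522
carton 11: 522 + 55 = 577
carton 12: 577 + 55 = 632
carton 13: 632 + 55 = 687
carton 14: 687 + 55 = 742
carton 15: 742 + 55 = 797
carton 16: 797 + 55 = 852
carton 17: 852 + 55 = 907
carton 18: 907 + 55 = 962
carton 19: 962 + 55 = 1017
carton 20: 1017 + 55 = 1072
carton 21: 1072 + 55 = 1127
carton 22: 1127 + 55 = 1182
carton 23: 1182 + 55 = 1237

27, 82, 137, 192, 247, 302, 357, 412, 467, 522, 577, 632, 687, 742, 797, 852, 907, 962, 1017, 1072, 1127, 1182, 1237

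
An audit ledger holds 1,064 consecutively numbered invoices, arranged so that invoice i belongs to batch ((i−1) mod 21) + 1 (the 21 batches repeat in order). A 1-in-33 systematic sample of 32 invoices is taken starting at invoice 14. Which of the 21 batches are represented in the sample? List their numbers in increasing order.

Consecutive selections differ by k = 33, so their batch numbers differ by 33 mod 21 = 12.
gcd(33, 21) = 3, so the sample visits 21/3 = 7 distinct residues mod 21.
Start 14 is batch 14; the batches hit are 2, 5, 8, 11, 14, 17, 20.

2, 5, 8, 11, 14, 17, 20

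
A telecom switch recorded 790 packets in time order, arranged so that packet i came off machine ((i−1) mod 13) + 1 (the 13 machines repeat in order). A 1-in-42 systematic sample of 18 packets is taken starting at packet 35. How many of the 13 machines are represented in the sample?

Consecutive selections differ by k = 42, so their machine numbers differ by 42 mod 13 = 3.
gcd(42, 13) = 1, so the sample visits 13/1 = 13 distinct residues mod 13.
Start 35 is machine 9; the machines hit are 1, 2, 3, 4, 5, 6, 7, 8, 9, 10, 11, 12, 13.

13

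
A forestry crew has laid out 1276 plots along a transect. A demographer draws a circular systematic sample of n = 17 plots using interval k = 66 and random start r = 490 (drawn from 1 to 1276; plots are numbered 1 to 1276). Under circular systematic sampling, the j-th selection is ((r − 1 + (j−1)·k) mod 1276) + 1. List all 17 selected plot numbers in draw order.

Selection 1: 490
Selection 2: 490 + 66 = 556
Selection 3: 556 + 66 = 622
Selection 4: 622 + 66 = 688
Selection 5: 688 + 66 = 754
Selection 6: 754 + 66 = 820
Selection 7: 820 + 66 = 886
Selection 8: 886 + 66 = 952
Selection 9: 952 + 66 = 1018
Selection 10: 1018 + 66 = 1084
Selection 11: 1084 + 66 = 1150
Selection 12: 1150 + 66 = 1216
Selection 13: 1216 + 66 = 1282 → 1282 − 1276 = 6
Selection 14: 6 + 66 = 72
Selection 15: 72 + 66 = 138
Selection 16: 138 + 66 = 204
Selection 17: 204 + 66 = 270

490, 556, 622, 688, 754, 820, 886, 952, 1018, 1084, 1150, 1216, 6, 72, 138, 204, 270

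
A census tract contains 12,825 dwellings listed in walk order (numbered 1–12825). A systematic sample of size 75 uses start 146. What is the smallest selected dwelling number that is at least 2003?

2027

k = 12825/75 = 171
Steps past start: ⌈(2003 − 146)/171⌉ = ⌈1857/171⌉ = 11
Selected dwelling: 146 + 11×171 = 2027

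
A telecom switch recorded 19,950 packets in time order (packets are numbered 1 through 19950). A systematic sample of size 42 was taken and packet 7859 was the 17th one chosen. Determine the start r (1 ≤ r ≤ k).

k = 19950/42 = 475
r = 7859 − (17−1)×475 = 7859 − 7600 = 259

259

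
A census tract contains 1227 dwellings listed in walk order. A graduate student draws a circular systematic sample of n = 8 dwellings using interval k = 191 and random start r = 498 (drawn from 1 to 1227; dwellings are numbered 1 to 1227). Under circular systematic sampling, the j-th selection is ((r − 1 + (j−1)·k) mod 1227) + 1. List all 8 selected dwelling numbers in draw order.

498, 689, 880, 1071, 35, 226, 417, 608

Selection 1: 498
Selection 2: 498 + 191 = 689
Selection 3: 689 + 191 = 880
Selection 4: 880 + 191 = 1071
Selection 5: 1071 + 191 = 1262 → 1262 − 1227 = 35
Selection 6: 35 + 191 = 226
Selection 7: 226 + 191 = 417
Selection 8: 417 + 191 = 608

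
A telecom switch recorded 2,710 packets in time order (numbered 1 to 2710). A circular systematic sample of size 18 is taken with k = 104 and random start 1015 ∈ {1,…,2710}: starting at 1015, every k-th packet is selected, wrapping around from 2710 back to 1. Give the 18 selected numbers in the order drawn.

Selection 1: 1015
Selection 2: 1015 + 104 = 1119
Selection 3: 1119 + 104 = 1223
Selection 4: 1223 + 104 = 1327
Selection 5: 1327 + 104 = 1431
Selection 6: 1431 + 104 = 1535
Selection 7: 1535 + 104 = 1639
Selection 8: 1639 + 104 = 1743
Selection 9: 1743 + 104 = 1847
Selection 10: 1847 + 104 = 1951
Selection 11: 1951 + 104 = 2055
Selection 12: 2055 + 104 = 2159
Selection 13: 2159 + 104 = 2263
Selection 14: 2263 + 104 = 2367
Selection 15: 2367 + 104 = 2471
Selection 16: 2471 + 104 = 2575
Selection 17: 2575 + 104 = 2679
Selection 18: 2679 + 104 = 2783 → 2783 − 2710 = 73

1015, 1119, 1223, 1327, 1431, 1535, 1639, 1743, 1847, 1951, 2055, 2159, 2263, 2367, 2471, 2575, 2679, 73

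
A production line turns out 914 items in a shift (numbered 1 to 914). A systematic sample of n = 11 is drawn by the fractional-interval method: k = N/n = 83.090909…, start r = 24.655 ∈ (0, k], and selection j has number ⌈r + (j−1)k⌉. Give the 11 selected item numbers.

25, 108, 191, 274, 358, 441, 524, 607, 690, 773, 856

j=1: r + 0k = 24.655 → ⌈·⌉ = 25
j=2: r + 1k = 107.745909… → ⌈·⌉ = 108
j=3: r + 2k = 190.836818… → ⌈·⌉ = 191
j=4: r + 3k = 273.927727… → ⌈·⌉ = 274
j=5: r + 4k = 357.018636… → ⌈·⌉ = 358
j=6: r + 5k = 440.109545… → ⌈·⌉ = 441
j=7: r + 6k = 523.200454… → ⌈·⌉ = 524
j=8: r + 7k = 606.291363… → ⌈·⌉ = 607
j=9: r + 8k = 689.382272… → ⌈·⌉ = 690
j=10: r + 9k = 772.473181… → ⌈·⌉ = 773
j=11: r + 10k = 855.564090… → ⌈·⌉ = 856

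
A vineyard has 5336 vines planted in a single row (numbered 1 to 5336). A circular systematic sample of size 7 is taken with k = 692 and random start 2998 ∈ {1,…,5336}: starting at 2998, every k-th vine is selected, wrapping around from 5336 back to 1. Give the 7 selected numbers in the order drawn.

2998, 3690, 4382, 5074, 430, 1122, 1814

Selection 1: 2998
Selection 2: 2998 + 692 = 3690
Selection 3: 3690 + 692 = 4382
Selection 4: 4382 + 692 = 5074
Selection 5: 5074 + 692 = 5766 → 5766 − 5336 = 430
Selection 6: 430 + 692 = 1122
Selection 7: 1122 + 692 = 1814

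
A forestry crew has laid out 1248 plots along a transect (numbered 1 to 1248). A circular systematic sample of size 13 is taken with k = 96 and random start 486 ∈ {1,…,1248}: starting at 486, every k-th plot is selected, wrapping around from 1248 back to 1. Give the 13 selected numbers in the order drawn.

Selection 1: 486
Selection 2: 486 + 96 = 582
Selection 3: 582 + 96 = 678
Selection 4: 678 + 96 = 774
Selection 5: 774 + 96 = 870
Selection 6: 870 + 96 = 966
Selection 7: 966 + 96 = 1062
Selection 8: 1062 + 96 = 1158
Selection 9: 1158 + 96 = 1254 → 1254 − 1248 = 6
Selection 10: 6 + 96 = 102
Selection 11: 102 + 96 = 198
Selection 12: 198 + 96 = 294
Selection 13: 294 + 96 = 390

486, 582, 678, 774, 870, 966, 1062, 1158, 6, 102, 198, 294, 390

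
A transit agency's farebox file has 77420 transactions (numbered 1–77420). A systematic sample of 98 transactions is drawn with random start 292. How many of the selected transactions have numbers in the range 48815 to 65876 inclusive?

22

k = 77420/98 = 790
First selection ≥ 48815: 292 + ⌈(48815−292)/790⌉·790 = 292 + 62×790 = 49272
Last selection ≤ 65876: 292 + ⌊(65876−292)/790⌋·790 = 292 + 83×790 = 65862
Count = 83 − 62 + 1 = 22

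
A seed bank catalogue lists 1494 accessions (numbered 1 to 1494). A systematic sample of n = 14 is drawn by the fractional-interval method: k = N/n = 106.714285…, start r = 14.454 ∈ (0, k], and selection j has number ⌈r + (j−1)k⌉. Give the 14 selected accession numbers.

j=1: r + 0k = 14.454 → ⌈·⌉ = 15
j=2: r + 1k = 121.168285… → ⌈·⌉ = 122
j=3: r + 2k = 227.882571… → ⌈·⌉ = 228
j=4: r + 3k = 334.596857… → ⌈·⌉ = 335
j=5: r + 4k = 441.311142… → ⌈·⌉ = 442
j=6: r + 5k = 548.025428… → ⌈·⌉ = 549
j=7: r + 6k = 654.739714… → ⌈·⌉ = 655
j=8: r + 7k = 761.454 → ⌈·⌉ = 762
j=9: r + 8k = 868.168285… → ⌈·⌉ = 869
j=10: r + 9k = 974.882571… → ⌈·⌉ = 975
j=11: r + 10k = 1081.596857… → ⌈·⌉ = 1082
j=12: r + 11k = 1188.311142… → ⌈·⌉ = 1189
j=13: r + 12k = 1295.025428… → ⌈·⌉ = 1296
j=14: r + 13k = 1401.739714… → ⌈·⌉ = 1402

15, 122, 228, 335, 442, 549, 655, 762, 869, 975, 1082, 1189, 1296, 1402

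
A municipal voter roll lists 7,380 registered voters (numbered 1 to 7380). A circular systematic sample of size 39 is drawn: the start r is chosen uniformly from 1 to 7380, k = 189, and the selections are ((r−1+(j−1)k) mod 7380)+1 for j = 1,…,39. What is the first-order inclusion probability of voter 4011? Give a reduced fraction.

13/2460

For each position j, as r ranges over 1…7380 the j-th selection hits every voter exactly once, so voter 4011 is selected for exactly 39 of the 7380 starts.
Inclusion probability = 39/7380 = 13/2460.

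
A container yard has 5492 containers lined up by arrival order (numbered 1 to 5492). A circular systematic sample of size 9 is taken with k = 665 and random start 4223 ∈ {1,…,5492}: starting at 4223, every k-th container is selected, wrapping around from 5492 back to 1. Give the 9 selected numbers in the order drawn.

4223, 4888, 61, 726, 1391, 2056, 2721, 3386, 4051

Selection 1: 4223
Selection 2: 4223 + 665 = 4888
Selection 3: 4888 + 665 = 5553 → 5553 − 5492 = 61
Selection 4: 61 + 665 = 726
Selection 5: 726 + 665 = 1391
Selection 6: 1391 + 665 = 2056
Selection 7: 2056 + 665 = 2721
Selection 8: 2721 + 665 = 3386
Selection 9: 3386 + 665 = 4051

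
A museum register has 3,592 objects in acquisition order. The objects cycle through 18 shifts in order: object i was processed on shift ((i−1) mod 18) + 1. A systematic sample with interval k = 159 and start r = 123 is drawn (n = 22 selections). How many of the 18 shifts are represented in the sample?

6

Consecutive selections differ by k = 159, so their shift numbers differ by 159 mod 18 = 15.
gcd(159, 18) = 3, so the sample visits 18/3 = 6 distinct residues mod 18.
Start 123 is shift 15; the shifts hit are 3, 6, 9, 12, 15, 18.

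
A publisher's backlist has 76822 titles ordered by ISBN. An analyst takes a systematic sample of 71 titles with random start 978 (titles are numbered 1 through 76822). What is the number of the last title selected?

k = 76822/71 = 1082
71st selection = r + (71−1)·k = 978 + 70×1082 = 978 + 75740 = 76718

76718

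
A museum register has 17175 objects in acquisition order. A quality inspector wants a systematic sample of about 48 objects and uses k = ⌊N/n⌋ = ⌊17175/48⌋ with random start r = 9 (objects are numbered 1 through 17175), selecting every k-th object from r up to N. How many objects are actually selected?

k = ⌊17175/48⌋ = 357
Achieved size = ⌊(17175 − 9)/357⌋ + 1 = ⌊17166/357⌋ + 1 = 48 + 1 = 49
(last selection: 9 + 48×357 = 17145 ≤ 17175; next would be 17502 > 17175)

49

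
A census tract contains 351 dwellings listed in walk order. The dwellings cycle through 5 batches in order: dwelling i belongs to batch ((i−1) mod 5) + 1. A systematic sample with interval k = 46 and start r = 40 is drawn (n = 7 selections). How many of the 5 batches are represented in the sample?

Consecutive selections differ by k = 46, so their batch numbers differ by 46 mod 5 = 1.
gcd(46, 5) = 1, so the sample visits 5/1 = 5 distinct residues mod 5.
Start 40 is batch 5; the batches hit are 1, 2, 3, 4, 5.

5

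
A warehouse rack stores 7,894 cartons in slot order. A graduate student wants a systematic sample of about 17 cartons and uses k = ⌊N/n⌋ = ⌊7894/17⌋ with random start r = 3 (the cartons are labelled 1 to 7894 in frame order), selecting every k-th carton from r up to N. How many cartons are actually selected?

k = ⌊7894/17⌋ = 464
Achieved size = ⌊(7894 − 3)/464⌋ + 1 = ⌊7891/464⌋ + 1 = 17 + 1 = 18
(last selection: 3 + 17×464 = 7891 ≤ 7894; next would be 8355 > 7894)

18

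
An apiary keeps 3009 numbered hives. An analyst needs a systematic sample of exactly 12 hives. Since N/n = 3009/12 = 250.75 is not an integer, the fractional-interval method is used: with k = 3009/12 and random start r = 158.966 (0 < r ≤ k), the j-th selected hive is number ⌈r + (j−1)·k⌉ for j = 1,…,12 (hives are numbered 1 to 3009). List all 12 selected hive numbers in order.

159, 410, 661, 912, 1162, 1413, 1664, 1915, 2165, 2416, 2667, 2918

j=1: r + 0k = 158.966 → ⌈·⌉ = 159
j=2: r + 1k = 409.716 → ⌈·⌉ = 410
j=3: r + 2k = 660.466 → ⌈·⌉ = 661
j=4: r + 3k = 911.216 → ⌈·⌉ = 912
j=5: r + 4k = 1161.966 → ⌈·⌉ = 1162
j=6: r + 5k = 1412.716 → ⌈·⌉ = 1413
j=7: r + 6k = 1663.466 → ⌈·⌉ = 1664
j=8: r + 7k = 1914.216 → ⌈·⌉ = 1915
j=9: r + 8k = 2164.966 → ⌈·⌉ = 2165
j=10: r + 9k = 2415.716 → ⌈·⌉ = 2416
j=11: r + 10k = 2666.466 → ⌈·⌉ = 2667
j=12: r + 11k = 2917.216 → ⌈·⌉ = 2918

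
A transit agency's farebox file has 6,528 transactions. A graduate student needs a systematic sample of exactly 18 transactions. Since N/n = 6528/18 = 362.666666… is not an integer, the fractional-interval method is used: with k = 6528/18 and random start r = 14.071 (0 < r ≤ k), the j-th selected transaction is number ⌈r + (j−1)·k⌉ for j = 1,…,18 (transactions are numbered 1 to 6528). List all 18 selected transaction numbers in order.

j=1: r + 0k = 14.071 → ⌈·⌉ = 15
j=2: r + 1k = 376.737666… → ⌈·⌉ = 377
j=3: r + 2k = 739.404333… → ⌈·⌉ = 740
j=4: r + 3k = 1102.071 → ⌈·⌉ = 1103
j=5: r + 4k = 1464.737666… → ⌈·⌉ = 1465
j=6: r + 5k = 1827.404333… → ⌈·⌉ = 1828
j=7: r + 6k = 2190.071 → ⌈·⌉ = 2191
j=8: r + 7k = 2552.737666… → ⌈·⌉ = 2553
j=9: r + 8k = 2915.404333… → ⌈·⌉ = 2916
j=10: r + 9k = 3278.071 → ⌈·⌉ = 3279
j=11: r + 10k = 3640.737666… → ⌈·⌉ = 3641
j=12: r + 11k = 4003.404333… → ⌈·⌉ = 4004
j=13: r + 12k = 4366.071 → ⌈·⌉ = 4367
j=14: r + 13k = 4728.737666… → ⌈·⌉ = 4729
j=15: r + 14k = 5091.404333… → ⌈·⌉ = 5092
j=16: r + 15k = 5454.071 → ⌈·⌉ = 5455
j=17: r + 16k = 5816.737666… → ⌈·⌉ = 5817
j=18: r + 17k = 6179.404333… → ⌈·⌉ = 6180

15, 377, 740, 1103, 1465, 1828, 2191, 2553, 2916, 3279, 3641, 4004, 4367, 4729, 5092, 5455, 5817, 6180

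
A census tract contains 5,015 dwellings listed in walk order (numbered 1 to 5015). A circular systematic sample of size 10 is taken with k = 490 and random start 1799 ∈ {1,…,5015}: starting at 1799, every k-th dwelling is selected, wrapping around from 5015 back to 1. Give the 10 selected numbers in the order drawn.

Selection 1: 1799
Selection 2: 1799 + 490 = 2289
Selection 3: 2289 + 490 = 2779
Selection 4: 2779 + 490 = 3269
Selection 5: 3269 + 490 = 3759
Selection 6: 3759 + 490 = 4249
Selection 7: 4249 + 490 = 4739
Selection 8: 4739 + 490 = 5229 → 5229 − 5015 = 214
Selection 9: 214 + 490 = 704
Selection 10: 704 + 490 = 1194

1799, 2289, 2779, 3269, 3759, 4249, 4739, 214, 704, 1194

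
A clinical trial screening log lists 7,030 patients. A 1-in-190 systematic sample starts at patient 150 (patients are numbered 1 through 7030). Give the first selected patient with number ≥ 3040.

k = 190
Steps past start: ⌈(3040 − 150)/190⌉ = ⌈2890/190⌉ = 16
Selected patient: 150 + 16×190 = 3190

3190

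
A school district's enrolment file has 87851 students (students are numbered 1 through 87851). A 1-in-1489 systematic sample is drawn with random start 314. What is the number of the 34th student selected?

k = 1489
34th selection = r + (34−1)·k = 314 + 33×1489 = 314 + 49137 = 49451

49451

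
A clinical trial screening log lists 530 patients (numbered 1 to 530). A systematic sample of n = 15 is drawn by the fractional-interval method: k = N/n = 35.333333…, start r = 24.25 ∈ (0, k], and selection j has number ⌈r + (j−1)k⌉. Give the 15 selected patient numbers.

25, 60, 95, 131, 166, 201, 237, 272, 307, 343, 378, 413, 449, 484, 519

j=1: r + 0k = 24.25 → ⌈·⌉ = 25
j=2: r + 1k = 59.583333… → ⌈·⌉ = 60
j=3: r + 2k = 94.916666… → ⌈·⌉ = 95
j=4: r + 3k = 130.25 → ⌈·⌉ = 131
j=5: r + 4k = 165.583333… → ⌈·⌉ = 166
j=6: r + 5k = 200.916666… → ⌈·⌉ = 201
j=7: r + 6k = 236.25 → ⌈·⌉ = 237
j=8: r + 7k = 271.583333… → ⌈·⌉ = 272
j=9: r + 8k = 306.916666… → ⌈·⌉ = 307
j=10: r + 9k = 342.25 → ⌈·⌉ = 343
j=11: r + 10k = 377.583333… → ⌈·⌉ = 378
j=12: r + 11k = 412.916666… → ⌈·⌉ = 413
j=13: r + 12k = 448.25 → ⌈·⌉ = 449
j=14: r + 13k = 483.583333… → ⌈·⌉ = 484
j=15: r + 14k = 518.916666… → ⌈·⌉ = 519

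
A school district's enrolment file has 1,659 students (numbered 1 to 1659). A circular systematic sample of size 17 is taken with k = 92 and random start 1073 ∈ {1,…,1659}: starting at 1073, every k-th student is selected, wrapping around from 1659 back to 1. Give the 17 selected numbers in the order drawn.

1073, 1165, 1257, 1349, 1441, 1533, 1625, 58, 150, 242, 334, 426, 518, 610, 702, 794, 886

Selection 1: 1073
Selection 2: 1073 + 92 = 1165
Selection 3: 1165 + 92 = 1257
Selection 4: 1257 + 92 = 1349
Selection 5: 1349 + 92 = 1441
Selection 6: 1441 + 92 = 1533
Selection 7: 1533 + 92 = 1625
Selection 8: 1625 + 92 = 1717 → 1717 − 1659 = 58
Selection 9: 58 + 92 = 150
Selection 10: 150 + 92 = 242
Selection 11: 242 + 92 = 334
Selection 12: 334 + 92 = 426
Selection 13: 426 + 92 = 518
Selection 14: 518 + 92 = 610
Selection 15: 610 + 92 = 702
Selection 16: 702 + 92 = 794
Selection 17: 794 + 92 = 886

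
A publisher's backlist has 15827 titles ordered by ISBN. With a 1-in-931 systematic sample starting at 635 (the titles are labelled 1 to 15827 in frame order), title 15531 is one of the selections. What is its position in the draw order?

17

k = 931
position = (15531 − 635)/931 + 1 = 14896/931 + 1 = 16 + 1 = 17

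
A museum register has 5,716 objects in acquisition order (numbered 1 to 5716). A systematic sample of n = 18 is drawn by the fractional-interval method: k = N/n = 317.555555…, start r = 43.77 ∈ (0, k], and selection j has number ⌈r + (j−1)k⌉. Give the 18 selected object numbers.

j=1: r + 0k = 43.77 → ⌈·⌉ = 44
j=2: r + 1k = 361.325555… → ⌈·⌉ = 362
j=3: r + 2k = 678.881111… → ⌈·⌉ = 679
j=4: r + 3k = 996.436666… → ⌈·⌉ = 997
j=5: r + 4k = 1313.992222… → ⌈·⌉ = 1314
j=6: r + 5k = 1631.547777… → ⌈·⌉ = 1632
j=7: r + 6k = 1949.103333… → ⌈·⌉ = 1950
j=8: r + 7k = 2266.658888… → ⌈·⌉ = 2267
j=9: r + 8k = 2584.214444… → ⌈·⌉ = 2585
j=10: r + 9k = 2901.77 → ⌈·⌉ = 2902
j=11: r + 10k = 3219.325555… → ⌈·⌉ = 3220
j=12: r + 11k = 3536.881111… → ⌈·⌉ = 3537
j=13: r + 12k = 3854.436666… → ⌈·⌉ = 3855
j=14: r + 13k = 4171.992222… → ⌈·⌉ = 4172
j=15: r + 14k = 4489.547777… → ⌈·⌉ = 4490
j=16: r + 15k = 4807.103333… → ⌈·⌉ = 4808
j=17: r + 16k = 5124.658888… → ⌈·⌉ = 5125
j=18: r + 17k = 5442.214444… → ⌈·⌉ = 5443

44, 362, 679, 997, 1314, 1632, 1950, 2267, 2585, 2902, 3220, 3537, 3855, 4172, 4490, 4808, 5125, 5443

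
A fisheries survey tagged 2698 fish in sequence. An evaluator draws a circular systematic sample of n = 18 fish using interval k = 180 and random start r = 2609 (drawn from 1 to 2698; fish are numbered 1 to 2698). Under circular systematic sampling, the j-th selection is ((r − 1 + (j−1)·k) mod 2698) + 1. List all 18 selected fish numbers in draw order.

Selection 1: 2609
Selection 2: 2609 + 180 = 2789 → 2789 − 2698 = 91
Selection 3: 91 + 180 = 271
Selection 4: 271 + 180 = 451
Selection 5: 451 + 180 = 631
Selection 6: 631 + 180 = 811
Selection 7: 811 + 180 = 991
Selection 8: 991 + 180 = 1171
Selection 9: 1171 + 180 = 1351
Selection 10: 1351 + 180 = 1531
Selection 11: 1531 + 180 = 1711
Selection 12: 1711 + 180 = 1891
Selection 13: 1891 + 180 = 2071
Selection 14: 2071 + 180 = 2251
Selection 15: 2251 + 180 = 2431
Selection 16: 2431 + 180 = 2611
Selection 17: 2611 + 180 = 2791 → 2791 − 2698 = 93
Selection 18: 93 + 180 = 273

2609, 91, 271, 451, 631, 811, 991, 1171, 1351, 1531, 1711, 1891, 2071, 2251, 2431, 2611, 93, 273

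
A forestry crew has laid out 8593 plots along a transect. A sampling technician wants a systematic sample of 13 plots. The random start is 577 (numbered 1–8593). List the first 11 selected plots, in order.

k = N/n = 8593/13 = 661
plot 1: 577
plot 2: 577 + 661 = 1238
plot 3: 1238 + 661 = 1899
plot 4: 1899 + 661 = 2560
plot 5: 2560 + 661 = 3221
plot 6: 3221 + 661 = 3882
plot 7: 3882 + 661 = 4543
plot 8: 4543 + 661 = 5204
plot 9: 5204 + 661 = 5865
plot 10: 5865 + 661 = 6526
plot 11: 6526 + 661 = 7187

577, 1238, 1899, 2560, 3221, 3882, 4543, 5204, 5865, 6526, 7187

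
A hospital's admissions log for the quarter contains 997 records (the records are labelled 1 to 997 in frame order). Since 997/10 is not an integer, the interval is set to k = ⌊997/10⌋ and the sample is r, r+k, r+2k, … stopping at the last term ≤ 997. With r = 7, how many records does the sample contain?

k = ⌊997/10⌋ = 99
Achieved size = ⌊(997 − 7)/99⌋ + 1 = ⌊990/99⌋ + 1 = 10 + 1 = 11
(last selection: 7 + 10×99 = 997 ≤ 997; next would be 1096 > 997)

11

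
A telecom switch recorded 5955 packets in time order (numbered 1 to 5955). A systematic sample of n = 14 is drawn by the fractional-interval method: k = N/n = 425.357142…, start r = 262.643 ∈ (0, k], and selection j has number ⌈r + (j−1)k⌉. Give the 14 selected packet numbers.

263, 689, 1114, 1539, 1965, 2390, 2815, 3241, 3666, 4091, 4517, 4942, 5367, 5793

j=1: r + 0k = 262.643 → ⌈·⌉ = 263
j=2: r + 1k = 688.000142… → ⌈·⌉ = 689
j=3: r + 2k = 1113.357285… → ⌈·⌉ = 1114
j=4: r + 3k = 1538.714428… → ⌈·⌉ = 1539
j=5: r + 4k = 1964.071571… → ⌈·⌉ = 1965
j=6: r + 5k = 2389.428714… → ⌈·⌉ = 2390
j=7: r + 6k = 2814.785857… → ⌈·⌉ = 2815
j=8: r + 7k = 3240.143 → ⌈·⌉ = 3241
j=9: r + 8k = 3665.500142… → ⌈·⌉ = 3666
j=10: r + 9k = 4090.857285… → ⌈·⌉ = 4091
j=11: r + 10k = 4516.214428… → ⌈·⌉ = 4517
j=12: r + 11k = 4941.571571… → ⌈·⌉ = 4942
j=13: r + 12k = 5366.928714… → ⌈·⌉ = 5367
j=14: r + 13k = 5792.285857… → ⌈·⌉ = 5793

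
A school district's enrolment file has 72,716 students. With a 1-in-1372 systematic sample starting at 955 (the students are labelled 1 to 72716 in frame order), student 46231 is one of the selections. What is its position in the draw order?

34

k = 1372
position = (46231 − 955)/1372 + 1 = 45276/1372 + 1 = 33 + 1 = 34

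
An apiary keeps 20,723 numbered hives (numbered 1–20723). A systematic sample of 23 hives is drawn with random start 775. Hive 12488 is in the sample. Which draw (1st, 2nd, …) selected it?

14

k = 20723/23 = 901
position = (12488 − 775)/901 + 1 = 11713/901 + 1 = 13 + 1 = 14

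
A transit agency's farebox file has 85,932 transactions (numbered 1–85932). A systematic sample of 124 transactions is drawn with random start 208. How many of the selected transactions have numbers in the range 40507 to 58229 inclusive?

25

k = 85932/124 = 693
First selection ≥ 40507: 208 + ⌈(40507−208)/693⌉·693 = 208 + 59×693 = 41095
Last selection ≤ 58229: 208 + ⌊(58229−208)/693⌋·693 = 208 + 83×693 = 57727
Count = 83 − 59 + 1 = 25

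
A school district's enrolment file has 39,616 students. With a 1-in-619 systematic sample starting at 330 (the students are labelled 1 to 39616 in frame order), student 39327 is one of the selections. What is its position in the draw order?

64

k = 619
position = (39327 − 330)/619 + 1 = 38997/619 + 1 = 63 + 1 = 64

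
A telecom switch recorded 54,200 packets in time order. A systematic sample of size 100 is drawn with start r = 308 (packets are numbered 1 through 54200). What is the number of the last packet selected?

k = 54200/100 = 542
100th selection = r + (100−1)·k = 308 + 99×542 = 308 + 53658 = 53966

53966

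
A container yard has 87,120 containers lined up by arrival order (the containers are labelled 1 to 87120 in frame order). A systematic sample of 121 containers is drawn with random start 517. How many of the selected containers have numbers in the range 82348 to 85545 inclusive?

k = 87120/121 = 720
First selection ≥ 82348: 517 + ⌈(82348−517)/720⌉·720 = 517 + 114×720 = 82597
Last selection ≤ 85545: 517 + ⌊(85545−517)/720⌋·720 = 517 + 118×720 = 85477
Count = 118 − 114 + 1 = 5

5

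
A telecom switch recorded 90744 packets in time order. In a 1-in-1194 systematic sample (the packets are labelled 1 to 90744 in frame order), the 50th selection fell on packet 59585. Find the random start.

k = 1194
r = 59585 − (50−1)×1194 = 59585 − 58506 = 1079

1079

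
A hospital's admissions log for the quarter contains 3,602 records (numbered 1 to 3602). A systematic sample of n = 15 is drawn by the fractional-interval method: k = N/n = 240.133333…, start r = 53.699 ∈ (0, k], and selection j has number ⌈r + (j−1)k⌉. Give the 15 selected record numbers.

54, 294, 534, 775, 1015, 1255, 1495, 1735, 1975, 2215, 2456, 2696, 2936, 3176, 3416

j=1: r + 0k = 53.699 → ⌈·⌉ = 54
j=2: r + 1k = 293.832333… → ⌈·⌉ = 294
j=3: r + 2k = 533.965666… → ⌈·⌉ = 534
j=4: r + 3k = 774.099 → ⌈·⌉ = 775
j=5: r + 4k = 1014.232333… → ⌈·⌉ = 1015
j=6: r + 5k = 1254.365666… → ⌈·⌉ = 1255
j=7: r + 6k = 1494.499 → ⌈·⌉ = 1495
j=8: r + 7k = 1734.632333… → ⌈·⌉ = 1735
j=9: r + 8k = 1974.765666… → ⌈·⌉ = 1975
j=10: r + 9k = 2214.899 → ⌈·⌉ = 2215
j=11: r + 10k = 2455.032333… → ⌈·⌉ = 2456
j=12: r + 11k = 2695.165666… → ⌈·⌉ = 2696
j=13: r + 12k = 2935.299 → ⌈·⌉ = 2936
j=14: r + 13k = 3175.432333… → ⌈·⌉ = 3176
j=15: r + 14k = 3415.565666… → ⌈·⌉ = 3416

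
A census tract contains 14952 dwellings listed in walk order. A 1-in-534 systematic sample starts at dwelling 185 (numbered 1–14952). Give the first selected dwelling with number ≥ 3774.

3923

k = 534
Steps past start: ⌈(3774 − 185)/534⌉ = ⌈3589/534⌉ = 7
Selected dwelling: 185 + 7×534 = 3923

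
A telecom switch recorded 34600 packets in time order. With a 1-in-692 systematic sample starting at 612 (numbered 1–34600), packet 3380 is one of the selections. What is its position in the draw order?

5

k = 692
position = (3380 − 612)/692 + 1 = 2768/692 + 1 = 4 + 1 = 5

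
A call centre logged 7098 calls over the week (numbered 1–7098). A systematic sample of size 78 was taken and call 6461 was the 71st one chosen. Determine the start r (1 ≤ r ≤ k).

k = 7098/78 = 91
r = 6461 − (71−1)×91 = 6461 − 6370 = 91

91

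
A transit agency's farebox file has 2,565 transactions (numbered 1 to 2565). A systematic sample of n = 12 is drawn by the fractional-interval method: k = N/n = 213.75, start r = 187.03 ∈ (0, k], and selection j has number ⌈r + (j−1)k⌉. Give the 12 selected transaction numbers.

j=1: r + 0k = 187.03 → ⌈·⌉ = 188
j=2: r + 1k = 400.78 → ⌈·⌉ = 401
j=3: r + 2k = 614.53 → ⌈·⌉ = 615
j=4: r + 3k = 828.28 → ⌈·⌉ = 829
j=5: r + 4k = 1042.03 → ⌈·⌉ = 1043
j=6: r + 5k = 1255.78 → ⌈·⌉ = 1256
j=7: r + 6k = 1469.53 → ⌈·⌉ = 1470
j=8: r + 7k = 1683.28 → ⌈·⌉ = 1684
j=9: r + 8k = 1897.03 → ⌈·⌉ = 1898
j=10: r + 9k = 2110.78 → ⌈·⌉ = 2111
j=11: r + 10k = 2324.53 → ⌈·⌉ = 2325
j=12: r + 11k = 2538.28 → ⌈·⌉ = 2539

188, 401, 615, 829, 1043, 1256, 1470, 1684, 1898, 2111, 2325, 2539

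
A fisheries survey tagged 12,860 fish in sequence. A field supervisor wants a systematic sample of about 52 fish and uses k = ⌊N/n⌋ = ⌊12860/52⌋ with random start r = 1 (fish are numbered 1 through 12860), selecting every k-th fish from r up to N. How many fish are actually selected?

k = ⌊12860/52⌋ = 247
Achieved size = ⌊(12860 − 1)/247⌋ + 1 = ⌊12859/247⌋ + 1 = 52 + 1 = 53
(last selection: 1 + 52×247 = 12845 ≤ 12860; next would be 13092 > 12860)

53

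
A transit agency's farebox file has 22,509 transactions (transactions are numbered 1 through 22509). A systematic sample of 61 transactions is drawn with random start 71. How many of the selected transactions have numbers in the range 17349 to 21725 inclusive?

12

k = 22509/61 = 369
First selection ≥ 17349: 71 + ⌈(17349−71)/369⌉·369 = 71 + 47×369 = 17414
Last selection ≤ 21725: 71 + ⌊(21725−71)/369⌋·369 = 71 + 58×369 = 21473
Count = 58 − 47 + 1 = 12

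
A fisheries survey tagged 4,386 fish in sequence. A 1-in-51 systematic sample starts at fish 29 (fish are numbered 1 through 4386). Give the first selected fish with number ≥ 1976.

2018

k = 51
Steps past start: ⌈(1976 − 29)/51⌉ = ⌈1947/51⌉ = 39
Selected fish: 29 + 39×51 = 2018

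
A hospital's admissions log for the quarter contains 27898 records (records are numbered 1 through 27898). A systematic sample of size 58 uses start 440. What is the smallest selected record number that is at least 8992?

k = 27898/58 = 481
Steps past start: ⌈(8992 − 440)/481⌉ = ⌈8552/481⌉ = 18
Selected record: 440 + 18×481 = 9098

9098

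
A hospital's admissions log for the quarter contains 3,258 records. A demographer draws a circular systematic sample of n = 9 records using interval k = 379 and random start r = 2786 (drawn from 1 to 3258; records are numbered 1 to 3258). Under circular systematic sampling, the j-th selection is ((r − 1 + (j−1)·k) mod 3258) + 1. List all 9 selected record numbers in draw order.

2786, 3165, 286, 665, 1044, 1423, 1802, 2181, 2560

Selection 1: 2786
Selection 2: 2786 + 379 = 3165
Selection 3: 3165 + 379 = 3544 → 3544 − 3258 = 286
Selection 4: 286 + 379 = 665
Selection 5: 665 + 379 = 1044
Selection 6: 1044 + 379 = 1423
Selection 7: 1423 + 379 = 1802
Selection 8: 1802 + 379 = 2181
Selection 9: 2181 + 379 = 2560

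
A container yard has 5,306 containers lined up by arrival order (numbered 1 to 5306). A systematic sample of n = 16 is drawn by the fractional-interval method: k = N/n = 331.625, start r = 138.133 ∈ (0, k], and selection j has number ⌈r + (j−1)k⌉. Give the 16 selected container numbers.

j=1: r + 0k = 138.133 → ⌈·⌉ = 139
j=2: r + 1k = 469.758 → ⌈·⌉ = 470
j=3: r + 2k = 801.383 → ⌈·⌉ = 802
j=4: r + 3k = 1133.008 → ⌈·⌉ = 1134
j=5: r + 4k = 1464.633 → ⌈·⌉ = 1465
j=6: r + 5k = 1796.258 → ⌈·⌉ = 1797
j=7: r + 6k = 2127.883 → ⌈·⌉ = 2128
j=8: r + 7k = 2459.508 → ⌈·⌉ = 2460
j=9: r + 8k = 2791.133 → ⌈·⌉ = 2792
j=10: r + 9k = 3122.758 → ⌈·⌉ = 3123
j=11: r + 10k = 3454.383 → ⌈·⌉ = 3455
j=12: r + 11k = 3786.008 → ⌈·⌉ = 3787
j=13: r + 12k = 4117.633 → ⌈·⌉ = 4118
j=14: r + 13k = 4449.258 → ⌈·⌉ = 4450
j=15: r + 14k = 4780.883 → ⌈·⌉ = 4781
j=16: r + 15k = 5112.508 → ⌈·⌉ = 5113

139, 470, 802, 1134, 1465, 1797, 2128, 2460, 2792, 3123, 3455, 3787, 4118, 4450, 4781, 5113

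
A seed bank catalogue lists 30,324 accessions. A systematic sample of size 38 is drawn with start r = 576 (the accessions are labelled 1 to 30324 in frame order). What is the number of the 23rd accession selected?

k = 30324/38 = 798
23rd selection = r + (23−1)·k = 576 + 22×798 = 576 + 17556 = 18132

18132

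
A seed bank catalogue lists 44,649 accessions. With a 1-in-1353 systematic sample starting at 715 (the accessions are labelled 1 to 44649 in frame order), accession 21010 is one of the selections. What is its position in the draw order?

k = 1353
position = (21010 − 715)/1353 + 1 = 20295/1353 + 1 = 15 + 1 = 16

16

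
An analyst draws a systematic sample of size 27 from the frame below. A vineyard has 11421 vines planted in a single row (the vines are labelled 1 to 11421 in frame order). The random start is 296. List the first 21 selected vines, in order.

k = N/n = 11421/27 = 423
vine 1: 296
vine 2: 296 + 423 = 719
vine 3: 719 + 423 = 1142
vine 4: 1142 + 423 = 1565
vine 5: 1565 + 423 = 1988
vine 6: 1988 + 423 = 2411
vine 7: 2411 + 423 = 2834
vine 8: 2834 + 423 = 3257
vine 9: 3257 + 423 = 3680
vine 10: 3680 + 423 = 4103
vine 11: 4103 + 423 = 4526
vine 12: 4526 + 423 = 4949
vine 13: 4949 + 423 = 5372
vine 14: 5372 + 423 = 5795
vine 15: 5795 + 423 = 6218
vine 16: 6218 + 423 = 6641
vine 17: 6641 + 423 = 7064
vine 18: 7064 + 423 = 7487
vine 19: 7487 + 423 = 7910
vine 20: 7910 + 423 = 8333
vine 21: 8333 + 423 = 8756

296, 719, 1142, 1565, 1988, 2411, 2834, 3257, 3680, 4103, 4526, 4949, 5372, 5795, 6218, 6641, 7064, 7487, 7910, 8333, 8756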